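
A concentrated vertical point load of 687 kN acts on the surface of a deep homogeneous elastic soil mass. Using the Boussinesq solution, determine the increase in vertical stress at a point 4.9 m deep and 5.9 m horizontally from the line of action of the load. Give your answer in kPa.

Δσ_z ≈ 1.45 kPa

Boussinesq vertical stress below a point load on an elastic half-space:
Δσ_z = 3P/(2πz²) · [1 + (r/z)²]^(−5/2)
r/z = 5.9/4.9 = 1.2041; [1+(r/z)²]^(−5/2) = 0.10646.
Δσ_z = 3×687/(2π×4.9²) × 0.10646 = 13.662 × 0.10646 = 1.454 kPa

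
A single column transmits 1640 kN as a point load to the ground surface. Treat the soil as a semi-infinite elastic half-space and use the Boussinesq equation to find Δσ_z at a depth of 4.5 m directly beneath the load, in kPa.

Δσ_z ≈ 38.7 kPa

Boussinesq vertical stress below a point load on an elastic half-space:
Δσ_z = 3P/(2πz²) · [1 + (r/z)²]^(−5/2)
r/z = 0/4.5 = 0; [1+(r/z)²]^(−5/2) = 1.
Δσ_z = 3×1640/(2π×4.5²) × 1 = 38.669 × 1 = 38.67 kPa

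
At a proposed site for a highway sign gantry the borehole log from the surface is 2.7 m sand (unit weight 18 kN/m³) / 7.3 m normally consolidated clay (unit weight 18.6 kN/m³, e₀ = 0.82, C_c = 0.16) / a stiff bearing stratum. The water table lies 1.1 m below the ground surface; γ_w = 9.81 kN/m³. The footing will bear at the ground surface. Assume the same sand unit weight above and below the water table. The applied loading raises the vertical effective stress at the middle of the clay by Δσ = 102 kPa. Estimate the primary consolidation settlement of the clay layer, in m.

Mid-depth of clay below the ground surface: z = 2.7 + 7.3/2 = 6.35 m.
Total vertical stress at mid-clay: σ_v = 18×2.7 + 18.6×3.65 = 116.49 kPa.
Pore pressure: u = 9.81×(6.35 − 1.1) = 51.503 kPa.
Initial effective stress: σ'_0 = σ_v − u = 116.49 − 51.503 = 64.987 kPa.
Final effective stress: σ'_f = σ'_0 + Δσ = 64.987 + 102 = 166.99 kPa.
Normally consolidated clay, so the full stress increment lies on the virgin compression line:
S_c = C_c·H/(1+e₀)·log₁₀(σ'_f/σ'_0) = 0.16×7.3/(1+0.82)×log₁₀(166.99/64.987)
    = 0.64176 × 0.40986 = 0.263 m

S_c ≈ 0.263 m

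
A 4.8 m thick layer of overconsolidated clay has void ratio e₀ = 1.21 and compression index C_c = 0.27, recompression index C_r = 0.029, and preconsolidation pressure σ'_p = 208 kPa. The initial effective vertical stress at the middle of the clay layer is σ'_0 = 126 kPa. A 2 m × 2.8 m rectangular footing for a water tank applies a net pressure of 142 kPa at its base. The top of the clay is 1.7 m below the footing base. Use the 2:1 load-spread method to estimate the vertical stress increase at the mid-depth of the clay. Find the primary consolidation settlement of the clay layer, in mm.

S_c ≈ 3.82 mm

Mid-depth of clay below the footing base: z = 1.7 + 4.8/2 = 4.1 m.
Stress increase at mid-clay by the 2:1 spreading method:
Δσ = qBL/((B+z)(L+z)) = 142×2×2.8/((2+4.1)(2.8+4.1)) = 18.893 kPa
Final effective stress: σ'_f = 126 + 18.893 = 144.89 kPa.
σ'_f = 144.89 ≤ σ'_p = 208 kPa, so the clay remains overconsolidated and only the recompression index applies:
S_c = C_r·H/(1+e₀)·log₁₀(σ'_f/σ'_0) = 0.029×4.8/2.21×log₁₀(144.89/126)
    = 0.062985 × 0.060668 = 0.003821 m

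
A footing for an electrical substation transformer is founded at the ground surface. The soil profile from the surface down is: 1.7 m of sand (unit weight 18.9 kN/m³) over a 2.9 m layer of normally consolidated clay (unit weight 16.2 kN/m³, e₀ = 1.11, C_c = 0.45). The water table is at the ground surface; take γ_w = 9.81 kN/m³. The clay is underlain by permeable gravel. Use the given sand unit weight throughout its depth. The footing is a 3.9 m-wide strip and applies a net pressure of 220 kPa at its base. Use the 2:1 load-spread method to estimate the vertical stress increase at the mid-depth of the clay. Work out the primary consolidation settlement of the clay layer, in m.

Mid-depth of clay below the ground surface: z = 1.7 + 2.9/2 = 3.15 m.
Total vertical stress at mid-clay: σ_v = 18.9×1.7 + 16.2×1.45 = 55.62 kPa.
Pore pressure: u = 9.81×(3.15 − 0) = 30.902 kPa.
Initial effective stress: σ'_0 = σ_v − u = 55.62 − 30.902 = 24.718 kPa.
Stress increase at mid-clay by the 2:1 spreading method:
Δσ = qB/(B+z) = 220×3.9/(3.9+3.15) = 121.7 kPa
Final effective stress: σ'_f = σ'_0 + Δσ = 24.718 + 121.7 = 146.42 kPa.
Normally consolidated clay, so the full stress increment lies on the virgin compression line:
S_c = C_c·H/(1+e₀)·log₁₀(σ'_f/σ'_0) = 0.45×2.9/(1+1.11)×log₁₀(146.42/24.718)
    = 0.61848 × 0.77259 = 0.4778 m

S_c ≈ 0.478 m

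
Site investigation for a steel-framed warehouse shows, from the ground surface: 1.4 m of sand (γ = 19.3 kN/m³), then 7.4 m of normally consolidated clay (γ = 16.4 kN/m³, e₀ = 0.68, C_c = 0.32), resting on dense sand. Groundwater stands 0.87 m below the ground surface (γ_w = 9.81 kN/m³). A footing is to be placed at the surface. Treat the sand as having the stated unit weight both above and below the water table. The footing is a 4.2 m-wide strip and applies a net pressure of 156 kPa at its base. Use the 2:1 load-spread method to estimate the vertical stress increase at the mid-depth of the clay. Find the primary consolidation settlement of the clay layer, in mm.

Mid-depth of clay below the ground surface: z = 1.4 + 7.4/2 = 5.1 m.
Total vertical stress at mid-clay: σ_v = 19.3×1.4 + 16.4×3.7 = 87.7 kPa.
Pore pressure: u = 9.81×(5.1 − 0.87) = 41.496 kPa.
Initial effective stress: σ'_0 = σ_v − u = 87.7 − 41.496 = 46.204 kPa.
Stress increase at mid-clay by the 2:1 spreading method:
Δσ = qB/(B+z) = 156×4.2/(4.2+5.1) = 70.452 kPa
Final effective stress: σ'_f = σ'_0 + Δσ = 46.204 + 70.452 = 116.66 kPa.
Normally consolidated clay, so the full stress increment lies on the virgin compression line:
S_c = C_c·H/(1+e₀)·log₁₀(σ'_f/σ'_0) = 0.32×7.4/(1+0.68)×log₁₀(116.66/46.204)
    = 1.4095 × 0.40224 = 0.567 m

S_c ≈ 567 mm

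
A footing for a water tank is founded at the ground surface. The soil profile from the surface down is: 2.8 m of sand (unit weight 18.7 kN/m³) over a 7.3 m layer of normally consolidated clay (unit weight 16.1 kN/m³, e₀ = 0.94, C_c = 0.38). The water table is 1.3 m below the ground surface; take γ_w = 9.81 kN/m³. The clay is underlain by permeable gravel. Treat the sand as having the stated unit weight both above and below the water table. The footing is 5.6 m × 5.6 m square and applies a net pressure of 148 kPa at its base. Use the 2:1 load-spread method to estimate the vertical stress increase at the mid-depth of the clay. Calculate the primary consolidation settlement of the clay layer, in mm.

Mid-depth of clay below the ground surface: z = 2.8 + 7.3/2 = 6.45 m.
Total vertical stress at mid-clay: σ_v = 18.7×2.8 + 16.1×3.65 = 111.12 kPa.
Pore pressure: u = 9.81×(6.45 − 1.3) = 50.522 kPa.
Initial effective stress: σ'_0 = σ_v − u = 111.12 − 50.522 = 60.598 kPa.
Stress increase at mid-clay by the 2:1 spreading method:
Δσ = qBL/((B+z)(L+z)) = 148×5.6×5.6/((5.6+6.45)(5.6+6.45)) = 31.964 kPa
Final effective stress: σ'_f = σ'_0 + Δσ = 60.598 + 31.964 = 92.562 kPa.
Normally consolidated clay, so the full stress increment lies on the virgin compression line:
S_c = C_c·H/(1+e₀)·log₁₀(σ'_f/σ'_0) = 0.38×7.3/(1+0.94)×log₁₀(92.562/60.598)
    = 1.4299 × 0.18397 = 0.2631 m

S_c ≈ 263 mm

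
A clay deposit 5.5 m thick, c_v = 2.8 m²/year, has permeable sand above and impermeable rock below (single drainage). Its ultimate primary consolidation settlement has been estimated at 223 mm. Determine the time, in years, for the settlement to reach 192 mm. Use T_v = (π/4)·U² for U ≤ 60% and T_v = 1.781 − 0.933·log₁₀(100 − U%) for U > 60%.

Drainage path length: H_d = H = 5.5 m (single drainage).
U = S(t)/S_ult = 192/223 = 0.861.
U > 60%: T_v = 1.781 − 0.933·log₁₀(100 − 86.099) = 0.71453.
t = T_v·H_d²/c_v = 0.71453×5.5²/2.8 = 7.719 years.

t ≈ 7.72 years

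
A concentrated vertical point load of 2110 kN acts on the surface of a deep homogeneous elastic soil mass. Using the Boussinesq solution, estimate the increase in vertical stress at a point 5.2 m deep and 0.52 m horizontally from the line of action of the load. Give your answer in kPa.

Boussinesq vertical stress below a point load on an elastic half-space:
Δσ_z = 3P/(2πz²) · [1 + (r/z)²]^(−5/2)
r/z = 0.52/5.2 = 0.1; [1+(r/z)²]^(−5/2) = 0.97543.
Δσ_z = 3×2110/(2π×5.2²) × 0.97543 = 37.258 × 0.97543 = 36.34 kPa

Δσ_z ≈ 36.3 kPa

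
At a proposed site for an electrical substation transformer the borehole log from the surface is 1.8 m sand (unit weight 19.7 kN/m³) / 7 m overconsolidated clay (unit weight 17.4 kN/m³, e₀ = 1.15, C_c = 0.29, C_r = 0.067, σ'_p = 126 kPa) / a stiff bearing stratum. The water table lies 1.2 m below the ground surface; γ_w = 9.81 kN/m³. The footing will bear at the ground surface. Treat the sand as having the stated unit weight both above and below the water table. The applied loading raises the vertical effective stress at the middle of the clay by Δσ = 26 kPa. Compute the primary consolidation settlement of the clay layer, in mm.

Mid-depth of clay below the ground surface: z = 1.8 + 7/2 = 5.3 m.
Total vertical stress at mid-clay: σ_v = 19.7×1.8 + 17.4×3.5 = 96.36 kPa.
Pore pressure: u = 9.81×(5.3 − 1.2) = 40.221 kPa.
Initial effective stress: σ'_0 = σ_v − u = 96.36 − 40.221 = 56.139 kPa.
Final effective stress: σ'_f = 56.139 + 26 = 82.139 kPa.
σ'_f = 82.139 ≤ σ'_p = 126 kPa, so the clay remains overconsolidated and only the recompression index applies:
S_c = C_r·H/(1+e₀)·log₁₀(σ'_f/σ'_0) = 0.067×7/2.15×log₁₀(82.139/56.139)
    = 0.21814 × 0.16528 = 0.03605 m

S_c ≈ 36.1 mm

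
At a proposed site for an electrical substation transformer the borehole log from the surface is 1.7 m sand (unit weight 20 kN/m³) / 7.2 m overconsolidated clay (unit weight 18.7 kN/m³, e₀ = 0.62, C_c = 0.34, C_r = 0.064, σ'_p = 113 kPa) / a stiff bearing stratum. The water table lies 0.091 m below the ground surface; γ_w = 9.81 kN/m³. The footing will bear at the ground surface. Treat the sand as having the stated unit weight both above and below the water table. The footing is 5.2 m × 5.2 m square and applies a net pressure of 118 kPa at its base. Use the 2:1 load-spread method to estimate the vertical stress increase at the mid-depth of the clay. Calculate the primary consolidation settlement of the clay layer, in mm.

Mid-depth of clay below the ground surface: z = 1.7 + 7.2/2 = 5.3 m.
Total vertical stress at mid-clay: σ_v = 20×1.7 + 18.7×3.6 = 101.32 kPa.
Pore pressure: u = 9.81×(5.3 − 0.091) = 51.1 kPa.
Initial effective stress: σ'_0 = σ_v − u = 101.32 − 51.1 = 50.22 kPa.
Stress increase at mid-clay by the 2:1 spreading method:
Δσ = qBL/((B+z)(L+z)) = 118×5.2×5.2/((5.2+5.3)(5.2+5.3)) = 28.941 kPa
Final effective stress: σ'_f = 50.22 + 28.941 = 79.161 kPa.
σ'_f = 79.161 ≤ σ'_p = 113 kPa, so the clay remains overconsolidated and only the recompression index applies:
S_c = C_r·H/(1+e₀)·log₁₀(σ'_f/σ'_0) = 0.064×7.2/1.62×log₁₀(79.161/50.22)
    = 0.28444 × 0.19763 = 0.05621 m

S_c ≈ 56.2 mm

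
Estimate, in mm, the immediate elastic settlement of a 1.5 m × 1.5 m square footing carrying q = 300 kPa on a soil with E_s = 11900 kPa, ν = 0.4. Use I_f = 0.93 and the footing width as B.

Immediate (elastic) settlement: S_e = q·B·(1−ν²)/E_s · I_f.
S_e = 300 × 1.5 × (1 − 0.4²) / 11900 × 0.93
    = 300 × 1.5 × 0.84 / 11900 × 0.93
    = 0.02954 m = 29.54 mm

S_e ≈ 29.5 mm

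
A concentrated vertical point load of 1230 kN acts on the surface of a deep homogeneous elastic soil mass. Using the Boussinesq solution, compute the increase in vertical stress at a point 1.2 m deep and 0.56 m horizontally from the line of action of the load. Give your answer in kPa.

Δσ_z ≈ 249 kPa

Boussinesq vertical stress below a point load on an elastic half-space:
Δσ_z = 3P/(2πz²) · [1 + (r/z)²]^(−5/2)
r/z = 0.56/1.2 = 0.46667; [1+(r/z)²]^(−5/2) = 0.61105.
Δσ_z = 3×1230/(2π×1.2²) × 0.61105 = 407.83 × 0.61105 = 249.2 kPa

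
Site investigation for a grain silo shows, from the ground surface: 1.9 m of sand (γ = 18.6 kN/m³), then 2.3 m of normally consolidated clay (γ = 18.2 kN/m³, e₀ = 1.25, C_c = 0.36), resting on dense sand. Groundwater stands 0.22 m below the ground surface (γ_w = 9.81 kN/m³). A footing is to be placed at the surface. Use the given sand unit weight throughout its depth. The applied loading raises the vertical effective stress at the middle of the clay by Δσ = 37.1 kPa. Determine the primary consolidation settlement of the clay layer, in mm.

S_c ≈ 133 mm

Mid-depth of clay below the ground surface: z = 1.9 + 2.3/2 = 3.05 m.
Total vertical stress at mid-clay: σ_v = 18.6×1.9 + 18.2×1.15 = 56.27 kPa.
Pore pressure: u = 9.81×(3.05 − 0.22) = 27.762 kPa.
Initial effective stress: σ'_0 = σ_v − u = 56.27 − 27.762 = 28.508 kPa.
Final effective stress: σ'_f = σ'_0 + Δσ = 28.508 + 37.1 = 65.608 kPa.
Normally consolidated clay, so the full stress increment lies on the virgin compression line:
S_c = C_c·H/(1+e₀)·log₁₀(σ'_f/σ'_0) = 0.36×2.3/(1+1.25)×log₁₀(65.608/28.508)
    = 0.368 × 0.36199 = 0.1332 m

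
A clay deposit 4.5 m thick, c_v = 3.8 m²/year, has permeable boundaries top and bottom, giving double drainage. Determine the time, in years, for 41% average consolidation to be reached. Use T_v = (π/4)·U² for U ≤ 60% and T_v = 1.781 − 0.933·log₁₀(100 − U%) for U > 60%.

Drainage path length: H_d = H/2 = 2.25 m (double drainage).
U ≤ 60%: T_v = (π/4)·U² = (π/4)×0.41² = 0.13203.
t = T_v·H_d²/c_v = 0.13203×2.25²/3.8 = 0.1759 years.

t ≈ 0.176 years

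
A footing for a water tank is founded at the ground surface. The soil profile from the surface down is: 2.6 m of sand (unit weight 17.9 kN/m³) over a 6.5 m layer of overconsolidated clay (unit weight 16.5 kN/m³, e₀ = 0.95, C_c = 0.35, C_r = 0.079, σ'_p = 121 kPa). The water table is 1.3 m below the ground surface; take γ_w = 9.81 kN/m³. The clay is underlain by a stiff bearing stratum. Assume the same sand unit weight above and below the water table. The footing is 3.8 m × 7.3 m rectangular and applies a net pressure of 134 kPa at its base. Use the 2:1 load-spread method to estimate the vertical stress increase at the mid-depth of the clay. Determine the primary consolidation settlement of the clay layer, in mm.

S_c ≈ 48.5 mm

Mid-depth of clay below the ground surface: z = 2.6 + 6.5/2 = 5.85 m.
Total vertical stress at mid-clay: σ_v = 17.9×2.6 + 16.5×3.25 = 100.16 kPa.
Pore pressure: u = 9.81×(5.85 − 1.3) = 44.636 kPa.
Initial effective stress: σ'_0 = σ_v − u = 100.16 − 44.636 = 55.524 kPa.
Stress increase at mid-clay by the 2:1 spreading method:
Δσ = qBL/((B+z)(L+z)) = 134×3.8×7.3/((3.8+5.85)(7.3+5.85)) = 29.293 kPa
Final effective stress: σ'_f = 55.524 + 29.293 = 84.817 kPa.
σ'_f = 84.817 ≤ σ'_p = 121 kPa, so the clay remains overconsolidated and only the recompression index applies:
S_c = C_r·H/(1+e₀)·log₁₀(σ'_f/σ'_0) = 0.079×6.5/1.95×log₁₀(84.817/55.524)
    = 0.26333 × 0.184 = 0.04845 m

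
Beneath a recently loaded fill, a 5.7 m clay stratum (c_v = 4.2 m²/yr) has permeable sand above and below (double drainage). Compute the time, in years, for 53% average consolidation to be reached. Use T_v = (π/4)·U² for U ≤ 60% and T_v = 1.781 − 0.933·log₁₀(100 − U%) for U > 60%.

t ≈ 0.427 years

Drainage path length: H_d = H/2 = 2.85 m (double drainage).
U ≤ 60%: T_v = (π/4)·U² = (π/4)×0.53² = 0.22062.
t = T_v·H_d²/c_v = 0.22062×2.85²/4.2 = 0.4267 years.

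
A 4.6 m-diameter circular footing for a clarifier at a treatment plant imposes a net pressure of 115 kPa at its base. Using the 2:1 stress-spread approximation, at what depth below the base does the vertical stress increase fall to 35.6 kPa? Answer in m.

z ≈ 3.67 m

2:1 spreading — at depth z the loaded area has grown by z in each plan dimension:
qD²/(D+z)² = Δσ_z ⇒ z = D(√(q/Δσ_z) − 1) = 4.6×(√(115/35.6) − 1) = 3.668 m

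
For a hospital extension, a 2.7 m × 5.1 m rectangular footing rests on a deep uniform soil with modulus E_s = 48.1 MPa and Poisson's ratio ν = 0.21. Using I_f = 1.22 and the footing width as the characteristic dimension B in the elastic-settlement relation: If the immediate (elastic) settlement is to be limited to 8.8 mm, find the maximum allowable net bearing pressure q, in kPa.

q ≈ 134 kPa

E_s = 48.1 MPa = 48100 kPa.
S_e = q·B·(1−ν²)/E_s · I_f  ⇒  q = S_e·E_s / (B·(1−ν²)·I_f).
q = 0.0088 × 48100 / (2.7 × 0.9559 × 1.22) = 134.4 kPa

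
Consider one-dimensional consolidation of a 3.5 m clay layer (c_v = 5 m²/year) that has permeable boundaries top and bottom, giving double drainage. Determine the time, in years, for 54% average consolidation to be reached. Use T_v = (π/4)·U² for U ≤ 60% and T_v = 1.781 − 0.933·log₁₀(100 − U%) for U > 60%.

Drainage path length: H_d = H/2 = 1.75 m (double drainage).
U ≤ 60%: T_v = (π/4)·U² = (π/4)×0.54² = 0.22902.
t = T_v·H_d²/c_v = 0.22902×1.75²/5 = 0.1403 years.

t ≈ 0.14 years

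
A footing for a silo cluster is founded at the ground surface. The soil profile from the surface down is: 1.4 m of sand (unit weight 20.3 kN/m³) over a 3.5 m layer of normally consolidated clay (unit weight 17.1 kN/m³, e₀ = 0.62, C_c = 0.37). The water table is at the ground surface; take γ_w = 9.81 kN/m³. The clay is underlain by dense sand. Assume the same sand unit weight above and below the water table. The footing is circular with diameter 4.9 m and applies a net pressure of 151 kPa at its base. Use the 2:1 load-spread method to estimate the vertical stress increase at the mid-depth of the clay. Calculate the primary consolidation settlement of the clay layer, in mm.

Mid-depth of clay below the ground surface: z = 1.4 + 3.5/2 = 3.15 m.
Total vertical stress at mid-clay: σ_v = 20.3×1.4 + 17.1×1.75 = 58.345 kPa.
Pore pressure: u = 9.81×(3.15 − 0) = 30.902 kPa.
Initial effective stress: σ'_0 = σ_v − u = 58.345 − 30.902 = 27.443 kPa.
Stress increase at mid-clay by the 2:1 spreading method:
Δσ ≈ qD²/(D+z)² = 151×4.9²/(4.9+3.15)² = 55.947 kPa
Final effective stress: σ'_f = σ'_0 + Δσ = 27.443 + 55.947 = 83.39 kPa.
Normally consolidated clay, so the full stress increment lies on the virgin compression line:
S_c = C_c·H/(1+e₀)·log₁₀(σ'_f/σ'_0) = 0.37×3.5/(1+0.62)×log₁₀(83.39/27.443)
    = 0.79938 × 0.48268 = 0.3858 m

S_c ≈ 386 mm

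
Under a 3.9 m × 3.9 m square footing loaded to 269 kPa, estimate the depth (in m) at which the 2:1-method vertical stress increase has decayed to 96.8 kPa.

z ≈ 2.6 m

2:1 spreading — at depth z the loaded area has grown by z in each plan dimension:
qB²/(B+z)² = Δσ_z ⇒ z = B(√(q/Δσ_z) − 1) = 3.9×(√(269/96.8) − 1) = 2.601 m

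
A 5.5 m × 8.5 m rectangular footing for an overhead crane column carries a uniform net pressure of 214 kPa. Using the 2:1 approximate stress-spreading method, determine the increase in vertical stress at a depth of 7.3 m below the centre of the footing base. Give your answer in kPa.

By the 2:1 method the load spreads at 1 horizontal : 2 vertical, so at depth z the loaded area has grown by z in each plan dimension:
Δσ = qBL/((B+z)(L+z)) = 214×5.5×8.5/((5.5+7.3)(8.5+7.3)) = 49.468 kPa

Δσ_z ≈ 49.5 kPa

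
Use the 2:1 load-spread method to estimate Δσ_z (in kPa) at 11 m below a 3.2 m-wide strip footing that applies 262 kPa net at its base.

Δσ_z ≈ 59 kPa

By the 2:1 method the load spreads at 1 horizontal : 2 vertical, so at depth z the loaded area has grown by z in each plan dimension:
Δσ = qB/(B+z) = 262×3.2/(3.2+11) = 59.042 kPa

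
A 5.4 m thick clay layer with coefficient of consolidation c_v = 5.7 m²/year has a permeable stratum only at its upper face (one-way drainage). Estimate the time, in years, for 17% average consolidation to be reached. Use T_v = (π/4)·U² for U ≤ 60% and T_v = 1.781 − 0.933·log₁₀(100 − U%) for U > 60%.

Drainage path length: H_d = H = 5.4 m (single drainage).
U ≤ 60%: T_v = (π/4)·U² = (π/4)×0.17² = 0.022698.
t = T_v·H_d²/c_v = 0.022698×5.4²/5.7 = 0.1161 years.

t ≈ 0.116 years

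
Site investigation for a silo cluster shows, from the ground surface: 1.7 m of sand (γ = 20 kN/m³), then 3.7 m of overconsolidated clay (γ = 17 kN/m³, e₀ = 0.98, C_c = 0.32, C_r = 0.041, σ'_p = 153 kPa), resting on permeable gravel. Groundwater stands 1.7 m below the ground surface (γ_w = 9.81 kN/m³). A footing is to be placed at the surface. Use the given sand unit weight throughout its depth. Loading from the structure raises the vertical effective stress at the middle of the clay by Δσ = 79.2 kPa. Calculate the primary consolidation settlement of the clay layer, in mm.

Mid-depth of clay below the ground surface: z = 1.7 + 3.7/2 = 3.55 m.
Total vertical stress at mid-clay: σ_v = 20×1.7 + 17×1.85 = 65.45 kPa.
Pore pressure: u = 9.81×(3.55 − 1.7) = 18.149 kPa.
Initial effective stress: σ'_0 = σ_v − u = 65.45 − 18.149 = 47.301 kPa.
Final effective stress: σ'_f = 47.301 + 79.2 = 126.5 kPa.
σ'_f = 126.5 ≤ σ'_p = 153 kPa, so the clay remains overconsolidated and only the recompression index applies:
S_c = C_r·H/(1+e₀)·log₁₀(σ'_f/σ'_0) = 0.041×3.7/1.98×log₁₀(126.5/47.301)
    = 0.076617 × 0.42722 = 0.03273 m

S_c ≈ 32.7 mm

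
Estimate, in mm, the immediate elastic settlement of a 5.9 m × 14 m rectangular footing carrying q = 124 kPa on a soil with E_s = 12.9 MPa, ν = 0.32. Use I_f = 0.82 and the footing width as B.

Immediate (elastic) settlement: S_e = q·B·(1−ν²)/E_s · I_f.
E_s = 12.9 MPa = 12900 kPa.
S_e = 124 × 5.9 × (1 − 0.32²) / 12900 × 0.82
    = 124 × 5.9 × 0.8976 / 12900 × 0.82
    = 0.04174 m = 41.74 mm

S_e ≈ 41.7 mm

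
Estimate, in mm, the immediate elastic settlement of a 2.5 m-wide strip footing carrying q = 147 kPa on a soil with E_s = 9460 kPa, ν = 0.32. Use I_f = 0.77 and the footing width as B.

Immediate (elastic) settlement: S_e = q·B·(1−ν²)/E_s · I_f.
S_e = 147 × 2.5 × (1 − 0.32²) / 9460 × 0.77
    = 147 × 2.5 × 0.8976 / 9460 × 0.77
    = 0.02685 m = 26.85 mm

S_e ≈ 26.8 mm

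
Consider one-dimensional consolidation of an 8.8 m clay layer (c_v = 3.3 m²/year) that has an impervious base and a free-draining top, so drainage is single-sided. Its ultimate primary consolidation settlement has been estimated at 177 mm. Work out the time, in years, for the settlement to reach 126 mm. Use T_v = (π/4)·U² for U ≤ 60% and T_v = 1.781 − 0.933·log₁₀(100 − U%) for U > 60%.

t ≈ 9.84 years

Drainage path length: H_d = H = 8.8 m (single drainage).
U = S(t)/S_ult = 126/177 = 0.7119.
U > 60%: T_v = 1.781 − 0.933·log₁₀(100 − 71.186) = 0.4192.
t = T_v·H_d²/c_v = 0.4192×8.8²/3.3 = 9.837 years.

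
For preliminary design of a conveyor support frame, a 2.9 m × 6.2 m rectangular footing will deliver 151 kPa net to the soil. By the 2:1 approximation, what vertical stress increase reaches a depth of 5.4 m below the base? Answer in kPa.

By the 2:1 method the load spreads at 1 horizontal : 2 vertical, so at depth z the loaded area has grown by z in each plan dimension:
Δσ = qBL/((B+z)(L+z)) = 151×2.9×6.2/((2.9+5.4)(6.2+5.4)) = 28.199 kPa

Δσ_z ≈ 28.2 kPa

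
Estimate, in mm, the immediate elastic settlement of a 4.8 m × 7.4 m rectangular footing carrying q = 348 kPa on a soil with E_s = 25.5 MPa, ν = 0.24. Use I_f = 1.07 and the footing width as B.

Immediate (elastic) settlement: S_e = q·B·(1−ν²)/E_s · I_f.
E_s = 25.5 MPa = 25500 kPa.
S_e = 348 × 4.8 × (1 − 0.24²) / 25500 × 1.07
    = 348 × 4.8 × 0.9424 / 25500 × 1.07
    = 0.06605 m = 66.05 mm

S_e ≈ 66.1 mm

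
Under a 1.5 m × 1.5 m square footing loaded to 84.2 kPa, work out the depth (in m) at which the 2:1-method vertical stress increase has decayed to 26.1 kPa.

z ≈ 1.19 m

2:1 spreading — at depth z the loaded area has grown by z in each plan dimension:
qB²/(B+z)² = Δσ_z ⇒ z = B(√(q/Δσ_z) − 1) = 1.5×(√(84.2/26.1) − 1) = 1.194 m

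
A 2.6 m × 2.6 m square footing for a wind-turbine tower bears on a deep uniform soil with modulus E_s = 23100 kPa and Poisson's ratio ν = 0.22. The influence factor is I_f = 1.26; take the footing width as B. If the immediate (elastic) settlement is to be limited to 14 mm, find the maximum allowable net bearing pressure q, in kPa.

q ≈ 104 kPa

S_e = q·B·(1−ν²)/E_s · I_f  ⇒  q = S_e·E_s / (B·(1−ν²)·I_f).
q = 0.014 × 23100 / (2.6 × 0.9516 × 1.26) = 103.7 kPa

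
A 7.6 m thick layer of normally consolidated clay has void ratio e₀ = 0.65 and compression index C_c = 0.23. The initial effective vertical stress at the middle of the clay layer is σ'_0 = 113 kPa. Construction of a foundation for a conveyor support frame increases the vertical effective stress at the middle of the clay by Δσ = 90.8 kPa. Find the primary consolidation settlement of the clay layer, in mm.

Final effective stress: σ'_f = σ'_0 + Δσ = 113 + 90.8 = 203.8 kPa.
Normally consolidated clay, so the full stress increment lies on the virgin compression line:
S_c = C_c·H/(1+e₀)·log₁₀(σ'_f/σ'_0) = 0.23×7.6/(1+0.65)×log₁₀(203.8/113)
    = 1.0594 × 0.25613 = 0.2713 m

S_c ≈ 271 mm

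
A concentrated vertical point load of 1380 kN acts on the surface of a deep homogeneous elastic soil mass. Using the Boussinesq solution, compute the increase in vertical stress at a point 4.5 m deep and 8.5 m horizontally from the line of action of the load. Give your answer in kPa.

Δσ_z ≈ 0.73 kPa

Boussinesq vertical stress below a point load on an elastic half-space:
Δσ_z = 3P/(2πz²) · [1 + (r/z)²]^(−5/2)
r/z = 8.5/4.5 = 1.8889; [1+(r/z)²]^(−5/2) = 0.022424.
Δσ_z = 3×1380/(2π×4.5²) × 0.022424 = 32.538 × 0.022424 = 0.7296 kPa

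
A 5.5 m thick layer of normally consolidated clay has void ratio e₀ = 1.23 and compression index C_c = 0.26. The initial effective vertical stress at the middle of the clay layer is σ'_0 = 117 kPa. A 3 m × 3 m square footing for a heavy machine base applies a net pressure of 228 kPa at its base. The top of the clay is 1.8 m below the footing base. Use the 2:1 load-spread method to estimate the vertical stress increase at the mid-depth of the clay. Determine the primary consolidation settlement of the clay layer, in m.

Mid-depth of clay below the footing base: z = 1.8 + 5.5/2 = 4.55 m.
Stress increase at mid-clay by the 2:1 spreading method:
Δσ = qBL/((B+z)(L+z)) = 228×3×3/((3+4.55)(3+4.55)) = 35.998 kPa
Final effective stress: σ'_f = σ'_0 + Δσ = 117 + 35.998 = 153 kPa.
Normally consolidated clay, so the full stress increment lies on the virgin compression line:
S_c = C_c·H/(1+e₀)·log₁₀(σ'_f/σ'_0) = 0.26×5.5/(1+1.23)×log₁₀(153/117)
    = 0.64126 × 0.11651 = 0.07471 m

S_c ≈ 0.0747 m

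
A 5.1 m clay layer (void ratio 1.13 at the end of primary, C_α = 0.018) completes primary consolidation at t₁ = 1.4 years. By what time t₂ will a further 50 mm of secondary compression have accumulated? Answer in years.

S_s = C_α·H/(1+e_p)·log₁₀(t₂/t₁) ⇒ log₁₀(t₂/t₁) = S_s·(1+e_p)/(C_α·H).
log₁₀(t₂/t₁) = 0.05 × (1+1.13) / (0.018×5.1) = 1.16
t₂ = t₁ × 10^1.16 = 1.4 × 14.46 = 20.24 years

t₂ ≈ 20.2 years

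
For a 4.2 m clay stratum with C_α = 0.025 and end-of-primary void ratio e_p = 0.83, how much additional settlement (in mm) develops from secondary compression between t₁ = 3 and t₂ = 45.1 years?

S_s ≈ 67.5 mm

Secondary compression: S_s = C_α·H/(1+e_p)·log₁₀(t₂/t₁)
S_s = 0.025×4.2/(1+0.83)×log₁₀(45.1/3)
    = 0.05738 × 1.177 = 0.06754 m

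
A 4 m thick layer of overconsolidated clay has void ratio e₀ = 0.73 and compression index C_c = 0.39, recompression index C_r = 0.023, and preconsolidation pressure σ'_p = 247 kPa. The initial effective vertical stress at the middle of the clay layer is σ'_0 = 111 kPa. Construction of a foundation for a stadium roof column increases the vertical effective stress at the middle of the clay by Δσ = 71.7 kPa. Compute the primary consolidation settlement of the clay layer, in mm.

S_c ≈ 11.5 mm

Final effective stress: σ'_f = 111 + 71.7 = 182.7 kPa.
σ'_f = 182.7 ≤ σ'_p = 247 kPa, so the clay remains overconsolidated and only the recompression index applies:
S_c = C_r·H/(1+e₀)·log₁₀(σ'_f/σ'_0) = 0.023×4/1.73×log₁₀(182.7/111)
    = 0.053178 × 0.21642 = 0.01151 m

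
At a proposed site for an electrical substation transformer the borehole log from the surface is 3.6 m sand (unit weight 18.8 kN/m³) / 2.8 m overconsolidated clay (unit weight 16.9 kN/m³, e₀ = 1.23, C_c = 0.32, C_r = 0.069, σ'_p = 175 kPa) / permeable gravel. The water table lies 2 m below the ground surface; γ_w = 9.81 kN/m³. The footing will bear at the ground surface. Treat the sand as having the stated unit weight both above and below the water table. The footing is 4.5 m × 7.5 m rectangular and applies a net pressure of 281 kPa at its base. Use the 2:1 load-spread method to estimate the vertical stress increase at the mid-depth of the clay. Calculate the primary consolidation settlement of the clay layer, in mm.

S_c ≈ 31.2 mm

Mid-depth of clay below the ground surface: z = 3.6 + 2.8/2 = 5 m.
Total vertical stress at mid-clay: σ_v = 18.8×3.6 + 16.9×1.4 = 91.34 kPa.
Pore pressure: u = 9.81×(5 − 2) = 29.43 kPa.
Initial effective stress: σ'_0 = σ_v − u = 91.34 − 29.43 = 61.91 kPa.
Stress increase at mid-clay by the 2:1 spreading method:
Δσ = qBL/((B+z)(L+z)) = 281×4.5×7.5/((4.5+5)(7.5+5)) = 79.863 kPa
Final effective stress: σ'_f = 61.91 + 79.863 = 141.77 kPa.
σ'_f = 141.77 ≤ σ'_p = 175 kPa, so the clay remains overconsolidated and only the recompression index applies:
S_c = C_r·H/(1+e₀)·log₁₀(σ'_f/σ'_0) = 0.069×2.8/2.23×log₁₀(141.77/61.91)
    = 0.086636 × 0.35982 = 0.03117 m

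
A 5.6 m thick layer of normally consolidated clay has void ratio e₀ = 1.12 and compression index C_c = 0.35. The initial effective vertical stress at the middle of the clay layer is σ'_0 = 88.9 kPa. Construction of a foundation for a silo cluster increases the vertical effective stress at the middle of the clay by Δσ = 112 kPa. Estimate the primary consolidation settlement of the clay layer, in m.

S_c ≈ 0.327 m

Final effective stress: σ'_f = σ'_0 + Δσ = 88.9 + 112 = 200.9 kPa.
Normally consolidated clay, so the full stress increment lies on the virgin compression line:
S_c = C_c·H/(1+e₀)·log₁₀(σ'_f/σ'_0) = 0.35×5.6/(1+1.12)×log₁₀(200.9/88.9)
    = 0.92453 × 0.35408 = 0.3274 m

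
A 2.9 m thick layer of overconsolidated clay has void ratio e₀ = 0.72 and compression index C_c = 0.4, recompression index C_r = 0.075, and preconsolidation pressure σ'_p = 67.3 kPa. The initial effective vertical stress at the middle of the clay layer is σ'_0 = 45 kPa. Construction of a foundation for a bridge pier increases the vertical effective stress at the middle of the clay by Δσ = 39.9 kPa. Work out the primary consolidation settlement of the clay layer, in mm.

S_c ≈ 90.1 mm

Final effective stress: σ'_f = 45 + 39.9 = 84.9 kPa.
σ'_f = 84.9 > σ'_p = 67.3 kPa, so the stress path crosses the preconsolidation pressure — recompression up to σ'_p, then virgin compression beyond:
S_c = H/(1+e₀)·[C_r·log₁₀(σ'_p/σ'_0) + C_c·log₁₀(σ'_f/σ'_p)]
    = 2.9/1.72 × [0.075×log₁₀(67.3/45) + 0.4×log₁₀(84.9/67.3)]
    = 1.686 × [0.01311 + 0.040357] = 0.09015 m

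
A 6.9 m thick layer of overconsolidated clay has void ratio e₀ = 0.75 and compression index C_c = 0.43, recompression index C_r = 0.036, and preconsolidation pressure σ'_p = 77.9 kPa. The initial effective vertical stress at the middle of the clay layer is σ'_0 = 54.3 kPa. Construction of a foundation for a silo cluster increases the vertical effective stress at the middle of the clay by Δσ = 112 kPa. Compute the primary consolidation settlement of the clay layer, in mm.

Final effective stress: σ'_f = 54.3 + 112 = 166.3 kPa.
σ'_f = 166.3 > σ'_p = 77.9 kPa, so the stress path crosses the preconsolidation pressure — recompression up to σ'_p, then virgin compression beyond:
S_c = H/(1+e₀)·[C_r·log₁₀(σ'_p/σ'_0) + C_c·log₁₀(σ'_f/σ'_p)]
    = 6.9/1.75 × [0.036×log₁₀(77.9/54.3) + 0.43×log₁₀(166.3/77.9)]
    = 3.9429 × [0.0056426 + 0.14162] = 0.5806 m

S_c ≈ 581 mm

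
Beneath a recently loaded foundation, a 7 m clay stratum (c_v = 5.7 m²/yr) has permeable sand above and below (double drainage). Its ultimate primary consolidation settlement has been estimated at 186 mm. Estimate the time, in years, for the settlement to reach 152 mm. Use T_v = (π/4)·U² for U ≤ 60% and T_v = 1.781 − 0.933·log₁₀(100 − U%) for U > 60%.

Drainage path length: H_d = H/2 = 3.5 m (double drainage).
U = S(t)/S_ult = 152/186 = 0.8172.
U > 60%: T_v = 1.781 − 0.933·log₁₀(100 − 81.72) = 0.60359.
t = T_v·H_d²/c_v = 0.60359×3.5²/5.7 = 1.297 years.

t ≈ 1.3 years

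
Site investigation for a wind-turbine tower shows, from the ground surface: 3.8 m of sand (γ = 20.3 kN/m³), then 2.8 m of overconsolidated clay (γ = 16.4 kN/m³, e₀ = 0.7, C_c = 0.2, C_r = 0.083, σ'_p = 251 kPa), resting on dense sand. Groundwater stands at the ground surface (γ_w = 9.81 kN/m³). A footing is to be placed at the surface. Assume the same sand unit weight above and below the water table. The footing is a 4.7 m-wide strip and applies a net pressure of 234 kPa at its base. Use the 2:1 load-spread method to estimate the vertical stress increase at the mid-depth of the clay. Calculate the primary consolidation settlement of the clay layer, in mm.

S_c ≈ 70.2 mm

Mid-depth of clay below the ground surface: z = 3.8 + 2.8/2 = 5.2 m.
Total vertical stress at mid-clay: σ_v = 20.3×3.8 + 16.4×1.4 = 100.1 kPa.
Pore pressure: u = 9.81×(5.2 − 0) = 51.012 kPa.
Initial effective stress: σ'_0 = σ_v − u = 100.1 − 51.012 = 49.088 kPa.
Stress increase at mid-clay by the 2:1 spreading method:
Δσ = qB/(B+z) = 234×4.7/(4.7+5.2) = 111.09 kPa
Final effective stress: σ'_f = 49.088 + 111.09 = 160.18 kPa.
σ'_f = 160.18 ≤ σ'_p = 251 kPa, so the clay remains overconsolidated and only the recompression index applies:
S_c = C_r·H/(1+e₀)·log₁₀(σ'_f/σ'_0) = 0.083×2.8/1.7×log₁₀(160.18/49.088)
    = 0.13671 × 0.51363 = 0.07022 m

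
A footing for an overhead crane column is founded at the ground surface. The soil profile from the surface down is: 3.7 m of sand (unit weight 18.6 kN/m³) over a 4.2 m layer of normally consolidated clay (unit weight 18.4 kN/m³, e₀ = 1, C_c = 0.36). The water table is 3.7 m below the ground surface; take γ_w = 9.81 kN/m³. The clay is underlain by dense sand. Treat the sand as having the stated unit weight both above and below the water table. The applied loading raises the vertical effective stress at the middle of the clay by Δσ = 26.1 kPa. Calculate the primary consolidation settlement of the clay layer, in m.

Mid-depth of clay below the ground surface: z = 3.7 + 4.2/2 = 5.8 m.
Total vertical stress at mid-clay: σ_v = 18.6×3.7 + 18.4×2.1 = 107.46 kPa.
Pore pressure: u = 9.81×(5.8 − 3.7) = 20.601 kPa.
Initial effective stress: σ'_0 = σ_v − u = 107.46 − 20.601 = 86.859 kPa.
Final effective stress: σ'_f = σ'_0 + Δσ = 86.859 + 26.1 = 112.96 kPa.
Normally consolidated clay, so the full stress increment lies on the virgin compression line:
S_c = C_c·H/(1+e₀)·log₁₀(σ'_f/σ'_0) = 0.36×4.2/(1+1)×log₁₀(112.96/86.859)
    = 0.756 × 0.11411 = 0.08627 m

S_c ≈ 0.0863 m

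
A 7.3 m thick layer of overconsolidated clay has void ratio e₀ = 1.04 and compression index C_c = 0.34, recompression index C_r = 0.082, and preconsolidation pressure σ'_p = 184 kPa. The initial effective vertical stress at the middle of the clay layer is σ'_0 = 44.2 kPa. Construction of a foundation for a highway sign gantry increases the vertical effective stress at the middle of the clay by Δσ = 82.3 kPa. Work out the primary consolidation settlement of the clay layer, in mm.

S_c ≈ 134 mm

Final effective stress: σ'_f = 44.2 + 82.3 = 126.5 kPa.
σ'_f = 126.5 ≤ σ'_p = 184 kPa, so the clay remains overconsolidated and only the recompression index applies:
S_c = C_r·H/(1+e₀)·log₁₀(σ'_f/σ'_0) = 0.082×7.3/2.04×log₁₀(126.5/44.2)
    = 0.29343 × 0.45667 = 0.134 m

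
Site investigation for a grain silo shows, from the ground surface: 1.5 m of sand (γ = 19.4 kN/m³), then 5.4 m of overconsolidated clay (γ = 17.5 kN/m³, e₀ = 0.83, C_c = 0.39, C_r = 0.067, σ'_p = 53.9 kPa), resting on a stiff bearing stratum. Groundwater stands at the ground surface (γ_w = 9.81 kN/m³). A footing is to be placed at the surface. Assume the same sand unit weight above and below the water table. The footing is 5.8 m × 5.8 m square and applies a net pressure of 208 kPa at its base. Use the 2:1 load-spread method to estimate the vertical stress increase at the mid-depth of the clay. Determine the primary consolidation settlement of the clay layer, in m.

S_c ≈ 0.371 m

Mid-depth of clay below the ground surface: z = 1.5 + 5.4/2 = 4.2 m.
Total vertical stress at mid-clay: σ_v = 19.4×1.5 + 17.5×2.7 = 76.35 kPa.
Pore pressure: u = 9.81×(4.2 − 0) = 41.202 kPa.
Initial effective stress: σ'_0 = σ_v − u = 76.35 − 41.202 = 35.148 kPa.
Stress increase at mid-clay by the 2:1 spreading method:
Δσ = qBL/((B+z)(L+z)) = 208×5.8×5.8/((5.8+4.2)(5.8+4.2)) = 69.971 kPa
Final effective stress: σ'_f = 35.148 + 69.971 = 105.12 kPa.
σ'_f = 105.12 > σ'_p = 53.9 kPa, so the stress path crosses the preconsolidation pressure — recompression up to σ'_p, then virgin compression beyond:
S_c = H/(1+e₀)·[C_r·log₁₀(σ'_p/σ'_0) + C_c·log₁₀(σ'_f/σ'_p)]
    = 5.4/1.83 × [0.067×log₁₀(53.9/35.148) + 0.39×log₁₀(105.12/53.9)]
    = 2.9508 × [0.012441 + 0.11314] = 0.3706 m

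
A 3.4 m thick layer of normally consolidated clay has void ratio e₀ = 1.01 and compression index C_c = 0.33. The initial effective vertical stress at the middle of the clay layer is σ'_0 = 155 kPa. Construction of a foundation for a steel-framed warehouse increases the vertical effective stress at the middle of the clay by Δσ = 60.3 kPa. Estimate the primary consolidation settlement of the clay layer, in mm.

Final effective stress: σ'_f = σ'_0 + Δσ = 155 + 60.3 = 215.3 kPa.
Normally consolidated clay, so the full stress increment lies on the virgin compression line:
S_c = C_c·H/(1+e₀)·log₁₀(σ'_f/σ'_0) = 0.33×3.4/(1+1.01)×log₁₀(215.3/155)
    = 0.55821 × 0.14271 = 0.07966 m

S_c ≈ 79.7 mm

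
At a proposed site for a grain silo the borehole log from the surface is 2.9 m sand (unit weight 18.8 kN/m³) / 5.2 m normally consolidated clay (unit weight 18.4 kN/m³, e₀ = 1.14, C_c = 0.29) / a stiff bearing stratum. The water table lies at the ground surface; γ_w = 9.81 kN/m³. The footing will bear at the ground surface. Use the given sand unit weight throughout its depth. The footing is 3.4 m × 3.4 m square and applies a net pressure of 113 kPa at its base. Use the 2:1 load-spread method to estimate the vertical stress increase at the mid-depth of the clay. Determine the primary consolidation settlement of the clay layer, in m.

S_c ≈ 0.0897 m

Mid-depth of clay below the ground surface: z = 2.9 + 5.2/2 = 5.5 m.
Total vertical stress at mid-clay: σ_v = 18.8×2.9 + 18.4×2.6 = 102.36 kPa.
Pore pressure: u = 9.81×(5.5 − 0) = 53.955 kPa.
Initial effective stress: σ'_0 = σ_v − u = 102.36 − 53.955 = 48.405 kPa.
Stress increase at mid-clay by the 2:1 spreading method:
Δσ = qBL/((B+z)(L+z)) = 113×3.4×3.4/((3.4+5.5)(3.4+5.5)) = 16.491 kPa
Final effective stress: σ'_f = σ'_0 + Δσ = 48.405 + 16.491 = 64.896 kPa.
Normally consolidated clay, so the full stress increment lies on the virgin compression line:
S_c = C_c·H/(1+e₀)·log₁₀(σ'_f/σ'_0) = 0.29×5.2/(1+1.14)×log₁₀(64.896/48.405)
    = 0.70467 × 0.12733 = 0.08973 m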